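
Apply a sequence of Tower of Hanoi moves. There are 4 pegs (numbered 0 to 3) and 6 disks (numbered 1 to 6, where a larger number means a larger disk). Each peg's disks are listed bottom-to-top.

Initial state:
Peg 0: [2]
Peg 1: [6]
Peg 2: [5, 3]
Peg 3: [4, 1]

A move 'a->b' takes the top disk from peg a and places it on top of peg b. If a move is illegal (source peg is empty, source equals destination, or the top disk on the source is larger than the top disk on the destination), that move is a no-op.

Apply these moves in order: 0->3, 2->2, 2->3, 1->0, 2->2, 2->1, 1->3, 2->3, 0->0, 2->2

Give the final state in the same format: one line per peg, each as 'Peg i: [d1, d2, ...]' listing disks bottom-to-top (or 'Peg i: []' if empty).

After move 1 (0->3):
Peg 0: [2]
Peg 1: [6]
Peg 2: [5, 3]
Peg 3: [4, 1]

After move 2 (2->2):
Peg 0: [2]
Peg 1: [6]
Peg 2: [5, 3]
Peg 3: [4, 1]

After move 3 (2->3):
Peg 0: [2]
Peg 1: [6]
Peg 2: [5, 3]
Peg 3: [4, 1]

After move 4 (1->0):
Peg 0: [2]
Peg 1: [6]
Peg 2: [5, 3]
Peg 3: [4, 1]

After move 5 (2->2):
Peg 0: [2]
Peg 1: [6]
Peg 2: [5, 3]
Peg 3: [4, 1]

After move 6 (2->1):
Peg 0: [2]
Peg 1: [6, 3]
Peg 2: [5]
Peg 3: [4, 1]

After move 7 (1->3):
Peg 0: [2]
Peg 1: [6, 3]
Peg 2: [5]
Peg 3: [4, 1]

After move 8 (2->3):
Peg 0: [2]
Peg 1: [6, 3]
Peg 2: [5]
Peg 3: [4, 1]

After move 9 (0->0):
Peg 0: [2]
Peg 1: [6, 3]
Peg 2: [5]
Peg 3: [4, 1]

After move 10 (2->2):
Peg 0: [2]
Peg 1: [6, 3]
Peg 2: [5]
Peg 3: [4, 1]

Answer: Peg 0: [2]
Peg 1: [6, 3]
Peg 2: [5]
Peg 3: [4, 1]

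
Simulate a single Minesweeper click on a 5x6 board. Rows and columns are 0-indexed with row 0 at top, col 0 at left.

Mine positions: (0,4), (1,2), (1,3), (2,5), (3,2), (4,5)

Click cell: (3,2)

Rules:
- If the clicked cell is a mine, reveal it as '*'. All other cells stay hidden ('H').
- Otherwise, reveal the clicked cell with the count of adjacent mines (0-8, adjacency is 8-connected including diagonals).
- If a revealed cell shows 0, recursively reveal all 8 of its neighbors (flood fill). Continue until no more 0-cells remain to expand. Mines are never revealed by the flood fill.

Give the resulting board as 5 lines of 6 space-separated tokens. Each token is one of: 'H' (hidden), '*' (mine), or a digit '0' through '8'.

H H H H H H
H H H H H H
H H H H H H
H H * H H H
H H H H H H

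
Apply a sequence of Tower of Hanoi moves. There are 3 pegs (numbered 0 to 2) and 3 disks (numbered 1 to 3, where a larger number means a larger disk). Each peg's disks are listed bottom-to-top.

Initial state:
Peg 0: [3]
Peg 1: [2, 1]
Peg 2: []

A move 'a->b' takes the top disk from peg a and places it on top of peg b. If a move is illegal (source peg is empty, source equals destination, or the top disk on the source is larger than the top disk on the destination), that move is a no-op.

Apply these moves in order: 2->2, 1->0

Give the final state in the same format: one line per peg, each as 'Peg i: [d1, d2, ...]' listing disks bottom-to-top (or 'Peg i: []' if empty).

After move 1 (2->2):
Peg 0: [3]
Peg 1: [2, 1]
Peg 2: []

After move 2 (1->0):
Peg 0: [3, 1]
Peg 1: [2]
Peg 2: []

Answer: Peg 0: [3, 1]
Peg 1: [2]
Peg 2: []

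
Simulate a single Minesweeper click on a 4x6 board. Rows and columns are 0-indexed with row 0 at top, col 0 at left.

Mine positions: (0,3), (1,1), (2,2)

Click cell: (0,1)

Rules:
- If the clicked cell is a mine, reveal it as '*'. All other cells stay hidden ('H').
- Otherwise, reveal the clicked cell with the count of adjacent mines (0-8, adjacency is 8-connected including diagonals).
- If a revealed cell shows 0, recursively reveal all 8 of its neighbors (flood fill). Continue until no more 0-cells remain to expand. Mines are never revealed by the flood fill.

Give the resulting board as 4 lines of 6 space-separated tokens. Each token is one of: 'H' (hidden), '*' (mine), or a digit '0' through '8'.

H 1 H H H H
H H H H H H
H H H H H H
H H H H H H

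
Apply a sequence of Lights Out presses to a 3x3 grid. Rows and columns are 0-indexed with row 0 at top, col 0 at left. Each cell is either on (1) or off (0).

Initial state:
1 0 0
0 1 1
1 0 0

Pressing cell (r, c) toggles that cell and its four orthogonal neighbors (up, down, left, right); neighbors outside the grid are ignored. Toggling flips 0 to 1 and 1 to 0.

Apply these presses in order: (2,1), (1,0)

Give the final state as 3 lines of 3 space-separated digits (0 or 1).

After press 1 at (2,1):
1 0 0
0 0 1
0 1 1

After press 2 at (1,0):
0 0 0
1 1 1
1 1 1

Answer: 0 0 0
1 1 1
1 1 1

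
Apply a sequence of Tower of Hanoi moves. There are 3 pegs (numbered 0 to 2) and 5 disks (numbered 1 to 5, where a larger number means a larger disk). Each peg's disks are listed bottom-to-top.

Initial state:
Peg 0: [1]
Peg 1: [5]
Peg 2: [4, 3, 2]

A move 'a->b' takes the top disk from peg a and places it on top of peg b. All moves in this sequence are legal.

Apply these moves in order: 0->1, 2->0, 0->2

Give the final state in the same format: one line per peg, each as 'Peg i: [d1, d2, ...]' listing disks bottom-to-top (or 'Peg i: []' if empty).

After move 1 (0->1):
Peg 0: []
Peg 1: [5, 1]
Peg 2: [4, 3, 2]

After move 2 (2->0):
Peg 0: [2]
Peg 1: [5, 1]
Peg 2: [4, 3]

After move 3 (0->2):
Peg 0: []
Peg 1: [5, 1]
Peg 2: [4, 3, 2]

Answer: Peg 0: []
Peg 1: [5, 1]
Peg 2: [4, 3, 2]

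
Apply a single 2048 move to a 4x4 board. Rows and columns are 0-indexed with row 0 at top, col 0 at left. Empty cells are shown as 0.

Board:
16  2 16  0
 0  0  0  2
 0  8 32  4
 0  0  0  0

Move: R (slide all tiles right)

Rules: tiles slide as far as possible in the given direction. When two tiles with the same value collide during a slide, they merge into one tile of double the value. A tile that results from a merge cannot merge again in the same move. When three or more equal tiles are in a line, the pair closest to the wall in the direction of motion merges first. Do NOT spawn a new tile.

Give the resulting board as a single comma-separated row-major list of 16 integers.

Answer: 0, 16, 2, 16, 0, 0, 0, 2, 0, 8, 32, 4, 0, 0, 0, 0

Derivation:
Slide right:
row 0: [16, 2, 16, 0] -> [0, 16, 2, 16]
row 1: [0, 0, 0, 2] -> [0, 0, 0, 2]
row 2: [0, 8, 32, 4] -> [0, 8, 32, 4]
row 3: [0, 0, 0, 0] -> [0, 0, 0, 0]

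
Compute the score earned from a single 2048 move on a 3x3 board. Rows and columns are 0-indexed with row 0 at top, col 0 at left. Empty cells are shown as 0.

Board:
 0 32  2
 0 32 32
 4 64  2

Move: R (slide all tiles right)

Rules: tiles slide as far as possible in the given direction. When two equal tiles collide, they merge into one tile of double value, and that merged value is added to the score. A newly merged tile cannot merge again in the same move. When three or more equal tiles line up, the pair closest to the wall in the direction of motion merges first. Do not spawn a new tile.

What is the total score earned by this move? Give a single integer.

Slide right:
row 0: [0, 32, 2] -> [0, 32, 2]  score +0 (running 0)
row 1: [0, 32, 32] -> [0, 0, 64]  score +64 (running 64)
row 2: [4, 64, 2] -> [4, 64, 2]  score +0 (running 64)
Board after move:
 0 32  2
 0  0 64
 4 64  2

Answer: 64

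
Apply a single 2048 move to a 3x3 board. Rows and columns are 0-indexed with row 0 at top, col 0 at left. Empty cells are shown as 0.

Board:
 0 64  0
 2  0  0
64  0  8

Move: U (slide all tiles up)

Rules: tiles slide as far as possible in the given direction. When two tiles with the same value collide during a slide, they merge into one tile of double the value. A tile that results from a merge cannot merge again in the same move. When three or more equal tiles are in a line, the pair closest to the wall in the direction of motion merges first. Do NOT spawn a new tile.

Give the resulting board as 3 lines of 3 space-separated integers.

Slide up:
col 0: [0, 2, 64] -> [2, 64, 0]
col 1: [64, 0, 0] -> [64, 0, 0]
col 2: [0, 0, 8] -> [8, 0, 0]

Answer:  2 64  8
64  0  0
 0  0  0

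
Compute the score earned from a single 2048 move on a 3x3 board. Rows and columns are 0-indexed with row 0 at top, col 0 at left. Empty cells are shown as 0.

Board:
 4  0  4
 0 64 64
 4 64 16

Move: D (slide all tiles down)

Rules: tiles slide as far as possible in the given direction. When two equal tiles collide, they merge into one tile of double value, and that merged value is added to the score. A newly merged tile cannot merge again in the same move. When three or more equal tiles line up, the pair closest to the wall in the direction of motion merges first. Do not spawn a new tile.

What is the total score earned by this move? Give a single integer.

Slide down:
col 0: [4, 0, 4] -> [0, 0, 8]  score +8 (running 8)
col 1: [0, 64, 64] -> [0, 0, 128]  score +128 (running 136)
col 2: [4, 64, 16] -> [4, 64, 16]  score +0 (running 136)
Board after move:
  0   0   4
  0   0  64
  8 128  16

Answer: 136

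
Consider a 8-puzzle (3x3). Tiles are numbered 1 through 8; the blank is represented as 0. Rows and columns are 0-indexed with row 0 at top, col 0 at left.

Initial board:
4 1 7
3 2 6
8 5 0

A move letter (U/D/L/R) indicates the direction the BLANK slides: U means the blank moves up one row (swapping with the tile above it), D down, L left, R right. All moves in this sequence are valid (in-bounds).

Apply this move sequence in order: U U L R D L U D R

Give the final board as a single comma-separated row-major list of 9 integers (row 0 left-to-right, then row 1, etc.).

Answer: 4, 1, 7, 3, 2, 0, 8, 5, 6

Derivation:
After move 1 (U):
4 1 7
3 2 0
8 5 6

After move 2 (U):
4 1 0
3 2 7
8 5 6

After move 3 (L):
4 0 1
3 2 7
8 5 6

After move 4 (R):
4 1 0
3 2 7
8 5 6

After move 5 (D):
4 1 7
3 2 0
8 5 6

After move 6 (L):
4 1 7
3 0 2
8 5 6

After move 7 (U):
4 0 7
3 1 2
8 5 6

After move 8 (D):
4 1 7
3 0 2
8 5 6

After move 9 (R):
4 1 7
3 2 0
8 5 6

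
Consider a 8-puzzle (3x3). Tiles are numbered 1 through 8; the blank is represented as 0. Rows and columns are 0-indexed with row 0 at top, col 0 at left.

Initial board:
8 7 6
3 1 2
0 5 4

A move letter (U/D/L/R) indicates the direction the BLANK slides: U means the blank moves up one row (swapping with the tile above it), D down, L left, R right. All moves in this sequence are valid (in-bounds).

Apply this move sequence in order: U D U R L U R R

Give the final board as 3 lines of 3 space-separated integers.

Answer: 7 6 0
8 1 2
3 5 4

Derivation:
After move 1 (U):
8 7 6
0 1 2
3 5 4

After move 2 (D):
8 7 6
3 1 2
0 5 4

After move 3 (U):
8 7 6
0 1 2
3 5 4

After move 4 (R):
8 7 6
1 0 2
3 5 4

After move 5 (L):
8 7 6
0 1 2
3 5 4

After move 6 (U):
0 7 6
8 1 2
3 5 4

After move 7 (R):
7 0 6
8 1 2
3 5 4

After move 8 (R):
7 6 0
8 1 2
3 5 4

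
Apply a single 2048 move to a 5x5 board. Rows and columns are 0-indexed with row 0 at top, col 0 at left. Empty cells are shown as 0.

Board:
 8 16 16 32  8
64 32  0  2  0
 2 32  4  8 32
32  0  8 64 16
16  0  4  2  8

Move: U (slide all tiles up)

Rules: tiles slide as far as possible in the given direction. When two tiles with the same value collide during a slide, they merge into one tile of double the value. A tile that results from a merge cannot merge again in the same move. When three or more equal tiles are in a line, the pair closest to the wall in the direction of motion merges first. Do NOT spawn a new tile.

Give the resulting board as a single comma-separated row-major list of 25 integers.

Slide up:
col 0: [8, 64, 2, 32, 16] -> [8, 64, 2, 32, 16]
col 1: [16, 32, 32, 0, 0] -> [16, 64, 0, 0, 0]
col 2: [16, 0, 4, 8, 4] -> [16, 4, 8, 4, 0]
col 3: [32, 2, 8, 64, 2] -> [32, 2, 8, 64, 2]
col 4: [8, 0, 32, 16, 8] -> [8, 32, 16, 8, 0]

Answer: 8, 16, 16, 32, 8, 64, 64, 4, 2, 32, 2, 0, 8, 8, 16, 32, 0, 4, 64, 8, 16, 0, 0, 2, 0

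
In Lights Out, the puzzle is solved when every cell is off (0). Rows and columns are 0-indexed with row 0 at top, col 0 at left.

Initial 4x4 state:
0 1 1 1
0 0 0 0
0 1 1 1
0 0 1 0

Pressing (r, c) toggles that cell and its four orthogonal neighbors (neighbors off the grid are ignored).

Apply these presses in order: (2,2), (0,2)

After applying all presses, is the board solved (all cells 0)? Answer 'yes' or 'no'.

After press 1 at (2,2):
0 1 1 1
0 0 1 0
0 0 0 0
0 0 0 0

After press 2 at (0,2):
0 0 0 0
0 0 0 0
0 0 0 0
0 0 0 0

Lights still on: 0

Answer: yes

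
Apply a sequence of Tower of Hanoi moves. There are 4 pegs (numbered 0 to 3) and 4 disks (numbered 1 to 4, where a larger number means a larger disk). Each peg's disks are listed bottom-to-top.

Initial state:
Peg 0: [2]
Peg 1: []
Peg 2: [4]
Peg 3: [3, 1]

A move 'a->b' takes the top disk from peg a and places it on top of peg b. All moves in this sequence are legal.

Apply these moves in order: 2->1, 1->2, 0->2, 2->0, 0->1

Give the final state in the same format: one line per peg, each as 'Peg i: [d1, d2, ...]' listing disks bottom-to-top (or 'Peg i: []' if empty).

After move 1 (2->1):
Peg 0: [2]
Peg 1: [4]
Peg 2: []
Peg 3: [3, 1]

After move 2 (1->2):
Peg 0: [2]
Peg 1: []
Peg 2: [4]
Peg 3: [3, 1]

After move 3 (0->2):
Peg 0: []
Peg 1: []
Peg 2: [4, 2]
Peg 3: [3, 1]

After move 4 (2->0):
Peg 0: [2]
Peg 1: []
Peg 2: [4]
Peg 3: [3, 1]

After move 5 (0->1):
Peg 0: []
Peg 1: [2]
Peg 2: [4]
Peg 3: [3, 1]

Answer: Peg 0: []
Peg 1: [2]
Peg 2: [4]
Peg 3: [3, 1]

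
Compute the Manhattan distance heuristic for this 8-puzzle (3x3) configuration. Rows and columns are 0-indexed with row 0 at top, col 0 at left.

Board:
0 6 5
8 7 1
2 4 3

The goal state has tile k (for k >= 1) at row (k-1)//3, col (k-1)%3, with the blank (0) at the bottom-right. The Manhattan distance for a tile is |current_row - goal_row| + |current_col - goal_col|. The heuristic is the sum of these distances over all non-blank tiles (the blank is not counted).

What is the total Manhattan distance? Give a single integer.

Answer: 18

Derivation:
Tile 6: (0,1)->(1,2) = 2
Tile 5: (0,2)->(1,1) = 2
Tile 8: (1,0)->(2,1) = 2
Tile 7: (1,1)->(2,0) = 2
Tile 1: (1,2)->(0,0) = 3
Tile 2: (2,0)->(0,1) = 3
Tile 4: (2,1)->(1,0) = 2
Tile 3: (2,2)->(0,2) = 2
Sum: 2 + 2 + 2 + 2 + 3 + 3 + 2 + 2 = 18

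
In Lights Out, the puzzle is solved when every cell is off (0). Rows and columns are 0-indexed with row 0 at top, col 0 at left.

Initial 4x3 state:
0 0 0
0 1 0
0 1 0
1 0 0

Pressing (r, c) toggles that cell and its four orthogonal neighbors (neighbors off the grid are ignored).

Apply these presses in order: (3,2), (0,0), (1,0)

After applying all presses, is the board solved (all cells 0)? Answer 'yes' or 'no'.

Answer: no

Derivation:
After press 1 at (3,2):
0 0 0
0 1 0
0 1 1
1 1 1

After press 2 at (0,0):
1 1 0
1 1 0
0 1 1
1 1 1

After press 3 at (1,0):
0 1 0
0 0 0
1 1 1
1 1 1

Lights still on: 7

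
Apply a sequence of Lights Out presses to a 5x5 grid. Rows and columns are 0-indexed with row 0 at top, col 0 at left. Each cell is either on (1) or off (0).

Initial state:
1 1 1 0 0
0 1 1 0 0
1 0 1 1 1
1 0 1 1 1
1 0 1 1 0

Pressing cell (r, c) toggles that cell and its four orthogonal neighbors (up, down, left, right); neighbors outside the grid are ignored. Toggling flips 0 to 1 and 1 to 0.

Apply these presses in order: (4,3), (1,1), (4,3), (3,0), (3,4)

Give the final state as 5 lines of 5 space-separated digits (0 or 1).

After press 1 at (4,3):
1 1 1 0 0
0 1 1 0 0
1 0 1 1 1
1 0 1 0 1
1 0 0 0 1

After press 2 at (1,1):
1 0 1 0 0
1 0 0 0 0
1 1 1 1 1
1 0 1 0 1
1 0 0 0 1

After press 3 at (4,3):
1 0 1 0 0
1 0 0 0 0
1 1 1 1 1
1 0 1 1 1
1 0 1 1 0

After press 4 at (3,0):
1 0 1 0 0
1 0 0 0 0
0 1 1 1 1
0 1 1 1 1
0 0 1 1 0

After press 5 at (3,4):
1 0 1 0 0
1 0 0 0 0
0 1 1 1 0
0 1 1 0 0
0 0 1 1 1

Answer: 1 0 1 0 0
1 0 0 0 0
0 1 1 1 0
0 1 1 0 0
0 0 1 1 1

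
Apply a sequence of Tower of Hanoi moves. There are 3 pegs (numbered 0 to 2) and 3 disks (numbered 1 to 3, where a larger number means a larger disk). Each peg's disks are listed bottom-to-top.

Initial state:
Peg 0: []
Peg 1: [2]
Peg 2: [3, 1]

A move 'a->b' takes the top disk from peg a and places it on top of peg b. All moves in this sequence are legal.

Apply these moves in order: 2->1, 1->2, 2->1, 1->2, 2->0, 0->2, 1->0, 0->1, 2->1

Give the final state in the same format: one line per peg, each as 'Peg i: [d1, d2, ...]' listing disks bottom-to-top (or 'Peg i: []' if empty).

Answer: Peg 0: []
Peg 1: [2, 1]
Peg 2: [3]

Derivation:
After move 1 (2->1):
Peg 0: []
Peg 1: [2, 1]
Peg 2: [3]

After move 2 (1->2):
Peg 0: []
Peg 1: [2]
Peg 2: [3, 1]

After move 3 (2->1):
Peg 0: []
Peg 1: [2, 1]
Peg 2: [3]

After move 4 (1->2):
Peg 0: []
Peg 1: [2]
Peg 2: [3, 1]

After move 5 (2->0):
Peg 0: [1]
Peg 1: [2]
Peg 2: [3]

After move 6 (0->2):
Peg 0: []
Peg 1: [2]
Peg 2: [3, 1]

After move 7 (1->0):
Peg 0: [2]
Peg 1: []
Peg 2: [3, 1]

After move 8 (0->1):
Peg 0: []
Peg 1: [2]
Peg 2: [3, 1]

After move 9 (2->1):
Peg 0: []
Peg 1: [2, 1]
Peg 2: [3]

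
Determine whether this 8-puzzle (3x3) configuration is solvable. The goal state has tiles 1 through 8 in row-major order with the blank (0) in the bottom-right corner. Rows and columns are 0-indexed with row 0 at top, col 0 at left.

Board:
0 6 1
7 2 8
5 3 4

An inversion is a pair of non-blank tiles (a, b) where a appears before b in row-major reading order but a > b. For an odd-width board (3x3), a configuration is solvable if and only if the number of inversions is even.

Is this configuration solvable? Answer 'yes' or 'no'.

Inversions (pairs i<j in row-major order where tile[i] > tile[j] > 0): 14
14 is even, so the puzzle is solvable.

Answer: yes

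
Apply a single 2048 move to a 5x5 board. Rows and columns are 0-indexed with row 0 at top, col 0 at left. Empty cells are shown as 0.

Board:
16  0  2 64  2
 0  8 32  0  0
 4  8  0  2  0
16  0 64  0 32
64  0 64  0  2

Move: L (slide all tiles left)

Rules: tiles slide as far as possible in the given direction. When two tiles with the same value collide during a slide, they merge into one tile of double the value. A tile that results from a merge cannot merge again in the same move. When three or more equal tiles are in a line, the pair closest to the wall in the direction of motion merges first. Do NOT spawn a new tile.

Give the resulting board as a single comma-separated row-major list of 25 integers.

Slide left:
row 0: [16, 0, 2, 64, 2] -> [16, 2, 64, 2, 0]
row 1: [0, 8, 32, 0, 0] -> [8, 32, 0, 0, 0]
row 2: [4, 8, 0, 2, 0] -> [4, 8, 2, 0, 0]
row 3: [16, 0, 64, 0, 32] -> [16, 64, 32, 0, 0]
row 4: [64, 0, 64, 0, 2] -> [128, 2, 0, 0, 0]

Answer: 16, 2, 64, 2, 0, 8, 32, 0, 0, 0, 4, 8, 2, 0, 0, 16, 64, 32, 0, 0, 128, 2, 0, 0, 0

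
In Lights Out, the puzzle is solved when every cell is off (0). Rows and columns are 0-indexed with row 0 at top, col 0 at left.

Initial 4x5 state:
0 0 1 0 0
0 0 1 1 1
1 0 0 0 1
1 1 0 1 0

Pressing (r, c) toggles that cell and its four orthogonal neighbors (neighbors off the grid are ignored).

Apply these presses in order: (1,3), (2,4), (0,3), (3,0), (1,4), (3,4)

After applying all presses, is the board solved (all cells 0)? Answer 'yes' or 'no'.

After press 1 at (1,3):
0 0 1 1 0
0 0 0 0 0
1 0 0 1 1
1 1 0 1 0

After press 2 at (2,4):
0 0 1 1 0
0 0 0 0 1
1 0 0 0 0
1 1 0 1 1

After press 3 at (0,3):
0 0 0 0 1
0 0 0 1 1
1 0 0 0 0
1 1 0 1 1

After press 4 at (3,0):
0 0 0 0 1
0 0 0 1 1
0 0 0 0 0
0 0 0 1 1

After press 5 at (1,4):
0 0 0 0 0
0 0 0 0 0
0 0 0 0 1
0 0 0 1 1

After press 6 at (3,4):
0 0 0 0 0
0 0 0 0 0
0 0 0 0 0
0 0 0 0 0

Lights still on: 0

Answer: yes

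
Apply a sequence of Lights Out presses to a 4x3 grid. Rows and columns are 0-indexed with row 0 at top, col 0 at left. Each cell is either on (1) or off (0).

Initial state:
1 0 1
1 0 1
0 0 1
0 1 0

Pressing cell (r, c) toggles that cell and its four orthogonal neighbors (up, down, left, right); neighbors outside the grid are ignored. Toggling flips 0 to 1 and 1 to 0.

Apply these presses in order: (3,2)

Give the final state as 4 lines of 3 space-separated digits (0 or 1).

After press 1 at (3,2):
1 0 1
1 0 1
0 0 0
0 0 1

Answer: 1 0 1
1 0 1
0 0 0
0 0 1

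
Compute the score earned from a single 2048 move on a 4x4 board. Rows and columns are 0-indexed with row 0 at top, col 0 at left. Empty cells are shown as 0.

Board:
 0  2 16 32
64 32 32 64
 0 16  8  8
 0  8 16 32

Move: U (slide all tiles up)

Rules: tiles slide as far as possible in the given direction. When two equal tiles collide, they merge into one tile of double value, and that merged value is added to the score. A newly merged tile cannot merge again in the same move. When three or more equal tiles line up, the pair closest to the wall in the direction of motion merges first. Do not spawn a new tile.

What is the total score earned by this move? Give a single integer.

Slide up:
col 0: [0, 64, 0, 0] -> [64, 0, 0, 0]  score +0 (running 0)
col 1: [2, 32, 16, 8] -> [2, 32, 16, 8]  score +0 (running 0)
col 2: [16, 32, 8, 16] -> [16, 32, 8, 16]  score +0 (running 0)
col 3: [32, 64, 8, 32] -> [32, 64, 8, 32]  score +0 (running 0)
Board after move:
64  2 16 32
 0 32 32 64
 0 16  8  8
 0  8 16 32

Answer: 0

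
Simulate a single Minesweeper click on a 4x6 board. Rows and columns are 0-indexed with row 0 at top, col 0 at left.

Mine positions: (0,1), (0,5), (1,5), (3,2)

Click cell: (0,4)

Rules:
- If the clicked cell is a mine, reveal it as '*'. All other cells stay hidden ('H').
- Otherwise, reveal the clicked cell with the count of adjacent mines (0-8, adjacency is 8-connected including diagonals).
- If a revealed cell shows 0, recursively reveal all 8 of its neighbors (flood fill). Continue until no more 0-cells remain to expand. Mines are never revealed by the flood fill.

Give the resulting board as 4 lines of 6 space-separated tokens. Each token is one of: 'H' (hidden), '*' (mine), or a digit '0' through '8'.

H H H H 2 H
H H H H H H
H H H H H H
H H H H H H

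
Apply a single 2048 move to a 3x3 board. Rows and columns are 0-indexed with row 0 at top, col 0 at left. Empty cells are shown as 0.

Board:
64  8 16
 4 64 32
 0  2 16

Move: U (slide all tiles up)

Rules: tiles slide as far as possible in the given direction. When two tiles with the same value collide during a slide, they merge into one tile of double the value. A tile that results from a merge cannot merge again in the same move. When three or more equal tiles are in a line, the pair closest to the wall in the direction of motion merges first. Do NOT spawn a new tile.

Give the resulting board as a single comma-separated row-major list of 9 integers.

Answer: 64, 8, 16, 4, 64, 32, 0, 2, 16

Derivation:
Slide up:
col 0: [64, 4, 0] -> [64, 4, 0]
col 1: [8, 64, 2] -> [8, 64, 2]
col 2: [16, 32, 16] -> [16, 32, 16]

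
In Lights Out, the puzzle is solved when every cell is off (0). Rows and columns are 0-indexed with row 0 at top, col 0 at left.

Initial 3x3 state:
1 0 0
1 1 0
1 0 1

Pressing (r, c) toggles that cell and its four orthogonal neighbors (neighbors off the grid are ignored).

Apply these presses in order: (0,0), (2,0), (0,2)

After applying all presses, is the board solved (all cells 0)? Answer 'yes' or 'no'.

Answer: no

Derivation:
After press 1 at (0,0):
0 1 0
0 1 0
1 0 1

After press 2 at (2,0):
0 1 0
1 1 0
0 1 1

After press 3 at (0,2):
0 0 1
1 1 1
0 1 1

Lights still on: 6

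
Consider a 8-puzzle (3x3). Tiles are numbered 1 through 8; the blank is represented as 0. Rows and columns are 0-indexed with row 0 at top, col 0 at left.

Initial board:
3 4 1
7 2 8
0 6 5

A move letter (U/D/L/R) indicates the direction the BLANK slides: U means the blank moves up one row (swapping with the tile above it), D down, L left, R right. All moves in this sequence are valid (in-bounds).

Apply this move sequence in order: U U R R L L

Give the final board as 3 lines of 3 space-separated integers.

Answer: 0 4 1
3 2 8
7 6 5

Derivation:
After move 1 (U):
3 4 1
0 2 8
7 6 5

After move 2 (U):
0 4 1
3 2 8
7 6 5

After move 3 (R):
4 0 1
3 2 8
7 6 5

After move 4 (R):
4 1 0
3 2 8
7 6 5

After move 5 (L):
4 0 1
3 2 8
7 6 5

After move 6 (L):
0 4 1
3 2 8
7 6 5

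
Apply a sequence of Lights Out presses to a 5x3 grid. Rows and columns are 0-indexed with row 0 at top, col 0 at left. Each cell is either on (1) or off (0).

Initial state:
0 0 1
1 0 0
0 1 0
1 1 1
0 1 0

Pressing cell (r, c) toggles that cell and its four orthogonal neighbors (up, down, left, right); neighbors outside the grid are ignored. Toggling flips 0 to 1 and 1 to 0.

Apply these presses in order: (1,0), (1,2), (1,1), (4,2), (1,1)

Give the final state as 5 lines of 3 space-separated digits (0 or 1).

Answer: 1 0 0
0 0 1
1 1 1
1 1 0
0 0 1

Derivation:
After press 1 at (1,0):
1 0 1
0 1 0
1 1 0
1 1 1
0 1 0

After press 2 at (1,2):
1 0 0
0 0 1
1 1 1
1 1 1
0 1 0

After press 3 at (1,1):
1 1 0
1 1 0
1 0 1
1 1 1
0 1 0

After press 4 at (4,2):
1 1 0
1 1 0
1 0 1
1 1 0
0 0 1

After press 5 at (1,1):
1 0 0
0 0 1
1 1 1
1 1 0
0 0 1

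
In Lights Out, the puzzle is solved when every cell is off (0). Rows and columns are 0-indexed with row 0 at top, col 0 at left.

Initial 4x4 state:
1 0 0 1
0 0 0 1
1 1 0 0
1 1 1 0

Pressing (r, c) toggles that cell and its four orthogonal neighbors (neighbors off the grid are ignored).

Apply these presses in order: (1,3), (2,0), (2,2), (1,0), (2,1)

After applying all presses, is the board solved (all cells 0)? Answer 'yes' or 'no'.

Answer: yes

Derivation:
After press 1 at (1,3):
1 0 0 0
0 0 1 0
1 1 0 1
1 1 1 0

After press 2 at (2,0):
1 0 0 0
1 0 1 0
0 0 0 1
0 1 1 0

After press 3 at (2,2):
1 0 0 0
1 0 0 0
0 1 1 0
0 1 0 0

After press 4 at (1,0):
0 0 0 0
0 1 0 0
1 1 1 0
0 1 0 0

After press 5 at (2,1):
0 0 0 0
0 0 0 0
0 0 0 0
0 0 0 0

Lights still on: 0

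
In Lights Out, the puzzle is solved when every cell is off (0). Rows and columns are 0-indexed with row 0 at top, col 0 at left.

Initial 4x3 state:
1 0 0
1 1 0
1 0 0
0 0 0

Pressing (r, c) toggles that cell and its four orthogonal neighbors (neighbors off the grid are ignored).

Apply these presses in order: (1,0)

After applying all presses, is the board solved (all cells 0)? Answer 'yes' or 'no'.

After press 1 at (1,0):
0 0 0
0 0 0
0 0 0
0 0 0

Lights still on: 0

Answer: yes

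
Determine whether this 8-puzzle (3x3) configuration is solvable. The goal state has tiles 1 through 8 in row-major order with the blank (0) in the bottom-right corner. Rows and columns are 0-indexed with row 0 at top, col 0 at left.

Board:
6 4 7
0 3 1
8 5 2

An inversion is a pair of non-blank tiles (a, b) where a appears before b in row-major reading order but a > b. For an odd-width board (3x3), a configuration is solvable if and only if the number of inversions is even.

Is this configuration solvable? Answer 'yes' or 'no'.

Inversions (pairs i<j in row-major order where tile[i] > tile[j] > 0): 17
17 is odd, so the puzzle is not solvable.

Answer: no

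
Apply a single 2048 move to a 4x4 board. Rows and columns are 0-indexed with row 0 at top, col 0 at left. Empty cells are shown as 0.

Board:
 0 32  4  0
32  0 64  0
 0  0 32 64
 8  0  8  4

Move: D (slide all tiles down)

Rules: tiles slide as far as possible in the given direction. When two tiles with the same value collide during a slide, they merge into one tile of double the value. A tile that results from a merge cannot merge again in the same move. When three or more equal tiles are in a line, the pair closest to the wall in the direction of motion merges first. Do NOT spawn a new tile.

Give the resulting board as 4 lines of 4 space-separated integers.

Answer:  0  0  4  0
 0  0 64  0
32  0 32 64
 8 32  8  4

Derivation:
Slide down:
col 0: [0, 32, 0, 8] -> [0, 0, 32, 8]
col 1: [32, 0, 0, 0] -> [0, 0, 0, 32]
col 2: [4, 64, 32, 8] -> [4, 64, 32, 8]
col 3: [0, 0, 64, 4] -> [0, 0, 64, 4]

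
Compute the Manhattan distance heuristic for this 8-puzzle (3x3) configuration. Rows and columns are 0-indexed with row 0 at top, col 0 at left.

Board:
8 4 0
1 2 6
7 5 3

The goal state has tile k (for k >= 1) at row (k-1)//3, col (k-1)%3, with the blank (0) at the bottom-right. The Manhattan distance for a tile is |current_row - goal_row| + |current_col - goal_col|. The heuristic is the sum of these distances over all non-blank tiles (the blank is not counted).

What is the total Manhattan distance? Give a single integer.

Answer: 10

Derivation:
Tile 8: (0,0)->(2,1) = 3
Tile 4: (0,1)->(1,0) = 2
Tile 1: (1,0)->(0,0) = 1
Tile 2: (1,1)->(0,1) = 1
Tile 6: (1,2)->(1,2) = 0
Tile 7: (2,0)->(2,0) = 0
Tile 5: (2,1)->(1,1) = 1
Tile 3: (2,2)->(0,2) = 2
Sum: 3 + 2 + 1 + 1 + 0 + 0 + 1 + 2 = 10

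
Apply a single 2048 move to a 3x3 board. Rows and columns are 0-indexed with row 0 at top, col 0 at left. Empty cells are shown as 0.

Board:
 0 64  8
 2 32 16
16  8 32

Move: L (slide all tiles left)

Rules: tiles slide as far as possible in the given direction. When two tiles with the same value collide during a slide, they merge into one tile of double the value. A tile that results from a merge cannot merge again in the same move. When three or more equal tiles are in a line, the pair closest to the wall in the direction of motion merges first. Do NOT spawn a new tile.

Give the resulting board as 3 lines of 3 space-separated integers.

Slide left:
row 0: [0, 64, 8] -> [64, 8, 0]
row 1: [2, 32, 16] -> [2, 32, 16]
row 2: [16, 8, 32] -> [16, 8, 32]

Answer: 64  8  0
 2 32 16
16  8 32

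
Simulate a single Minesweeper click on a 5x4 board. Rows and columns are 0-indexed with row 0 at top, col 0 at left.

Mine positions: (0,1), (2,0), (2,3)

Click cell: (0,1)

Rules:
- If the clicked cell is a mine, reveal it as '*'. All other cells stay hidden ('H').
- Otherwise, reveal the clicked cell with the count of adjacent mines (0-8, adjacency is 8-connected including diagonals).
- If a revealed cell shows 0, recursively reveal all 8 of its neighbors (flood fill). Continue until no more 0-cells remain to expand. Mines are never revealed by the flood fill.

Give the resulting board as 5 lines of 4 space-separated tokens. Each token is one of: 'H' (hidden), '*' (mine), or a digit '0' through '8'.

H * H H
H H H H
H H H H
H H H H
H H H H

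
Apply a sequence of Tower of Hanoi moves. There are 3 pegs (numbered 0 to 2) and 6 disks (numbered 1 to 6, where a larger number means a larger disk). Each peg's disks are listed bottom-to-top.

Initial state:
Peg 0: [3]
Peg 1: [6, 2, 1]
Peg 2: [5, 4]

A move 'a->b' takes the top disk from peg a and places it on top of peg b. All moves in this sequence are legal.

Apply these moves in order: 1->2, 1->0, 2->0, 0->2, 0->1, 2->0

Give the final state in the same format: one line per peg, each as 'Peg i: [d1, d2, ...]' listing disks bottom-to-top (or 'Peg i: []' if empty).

After move 1 (1->2):
Peg 0: [3]
Peg 1: [6, 2]
Peg 2: [5, 4, 1]

After move 2 (1->0):
Peg 0: [3, 2]
Peg 1: [6]
Peg 2: [5, 4, 1]

After move 3 (2->0):
Peg 0: [3, 2, 1]
Peg 1: [6]
Peg 2: [5, 4]

After move 4 (0->2):
Peg 0: [3, 2]
Peg 1: [6]
Peg 2: [5, 4, 1]

After move 5 (0->1):
Peg 0: [3]
Peg 1: [6, 2]
Peg 2: [5, 4, 1]

After move 6 (2->0):
Peg 0: [3, 1]
Peg 1: [6, 2]
Peg 2: [5, 4]

Answer: Peg 0: [3, 1]
Peg 1: [6, 2]
Peg 2: [5, 4]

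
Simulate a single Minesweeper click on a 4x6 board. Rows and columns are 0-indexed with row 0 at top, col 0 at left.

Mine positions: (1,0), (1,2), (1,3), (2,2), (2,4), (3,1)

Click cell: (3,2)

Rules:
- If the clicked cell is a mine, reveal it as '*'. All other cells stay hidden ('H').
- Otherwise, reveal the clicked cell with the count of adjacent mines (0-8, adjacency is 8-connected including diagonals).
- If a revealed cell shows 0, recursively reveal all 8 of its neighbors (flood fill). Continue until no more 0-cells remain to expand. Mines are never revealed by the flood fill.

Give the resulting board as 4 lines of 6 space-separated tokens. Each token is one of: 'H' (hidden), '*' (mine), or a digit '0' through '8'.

H H H H H H
H H H H H H
H H H H H H
H H 2 H H H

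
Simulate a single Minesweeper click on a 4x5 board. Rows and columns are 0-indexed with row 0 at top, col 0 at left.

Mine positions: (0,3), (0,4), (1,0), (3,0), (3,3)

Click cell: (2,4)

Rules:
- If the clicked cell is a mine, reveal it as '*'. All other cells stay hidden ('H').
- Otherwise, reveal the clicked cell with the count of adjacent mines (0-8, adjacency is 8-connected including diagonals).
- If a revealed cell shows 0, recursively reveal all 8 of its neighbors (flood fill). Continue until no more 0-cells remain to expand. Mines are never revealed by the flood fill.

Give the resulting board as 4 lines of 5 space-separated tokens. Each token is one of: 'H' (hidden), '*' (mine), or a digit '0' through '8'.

H H H H H
H H H H H
H H H H 1
H H H H H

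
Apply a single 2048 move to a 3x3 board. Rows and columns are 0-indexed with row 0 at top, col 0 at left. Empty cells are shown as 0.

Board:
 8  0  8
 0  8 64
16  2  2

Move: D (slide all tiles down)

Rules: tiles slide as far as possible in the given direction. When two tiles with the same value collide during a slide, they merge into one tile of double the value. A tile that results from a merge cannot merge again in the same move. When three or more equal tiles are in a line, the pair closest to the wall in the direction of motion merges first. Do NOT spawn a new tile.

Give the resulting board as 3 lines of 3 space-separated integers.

Slide down:
col 0: [8, 0, 16] -> [0, 8, 16]
col 1: [0, 8, 2] -> [0, 8, 2]
col 2: [8, 64, 2] -> [8, 64, 2]

Answer:  0  0  8
 8  8 64
16  2  2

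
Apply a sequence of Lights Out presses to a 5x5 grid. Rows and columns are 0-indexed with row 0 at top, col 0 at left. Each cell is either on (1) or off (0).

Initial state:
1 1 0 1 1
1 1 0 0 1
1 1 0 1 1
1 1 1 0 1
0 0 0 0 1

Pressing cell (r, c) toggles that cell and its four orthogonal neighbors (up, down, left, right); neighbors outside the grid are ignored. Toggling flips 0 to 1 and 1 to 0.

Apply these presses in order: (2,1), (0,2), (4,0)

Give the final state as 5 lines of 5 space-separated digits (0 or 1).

After press 1 at (2,1):
1 1 0 1 1
1 0 0 0 1
0 0 1 1 1
1 0 1 0 1
0 0 0 0 1

After press 2 at (0,2):
1 0 1 0 1
1 0 1 0 1
0 0 1 1 1
1 0 1 0 1
0 0 0 0 1

After press 3 at (4,0):
1 0 1 0 1
1 0 1 0 1
0 0 1 1 1
0 0 1 0 1
1 1 0 0 1

Answer: 1 0 1 0 1
1 0 1 0 1
0 0 1 1 1
0 0 1 0 1
1 1 0 0 1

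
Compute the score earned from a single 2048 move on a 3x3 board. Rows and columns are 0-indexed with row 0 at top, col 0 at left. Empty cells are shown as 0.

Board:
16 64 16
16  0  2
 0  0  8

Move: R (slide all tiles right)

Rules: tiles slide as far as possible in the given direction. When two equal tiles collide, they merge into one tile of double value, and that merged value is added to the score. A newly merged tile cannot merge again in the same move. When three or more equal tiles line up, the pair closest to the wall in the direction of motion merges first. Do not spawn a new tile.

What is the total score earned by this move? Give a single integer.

Slide right:
row 0: [16, 64, 16] -> [16, 64, 16]  score +0 (running 0)
row 1: [16, 0, 2] -> [0, 16, 2]  score +0 (running 0)
row 2: [0, 0, 8] -> [0, 0, 8]  score +0 (running 0)
Board after move:
16 64 16
 0 16  2
 0  0  8

Answer: 0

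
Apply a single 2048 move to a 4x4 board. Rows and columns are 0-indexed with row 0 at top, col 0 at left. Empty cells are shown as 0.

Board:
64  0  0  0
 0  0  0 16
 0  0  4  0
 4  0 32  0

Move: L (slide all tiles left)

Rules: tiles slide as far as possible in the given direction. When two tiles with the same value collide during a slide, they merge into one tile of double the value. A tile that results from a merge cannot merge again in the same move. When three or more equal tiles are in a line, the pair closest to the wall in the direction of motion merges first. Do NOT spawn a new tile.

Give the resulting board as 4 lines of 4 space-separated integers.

Slide left:
row 0: [64, 0, 0, 0] -> [64, 0, 0, 0]
row 1: [0, 0, 0, 16] -> [16, 0, 0, 0]
row 2: [0, 0, 4, 0] -> [4, 0, 0, 0]
row 3: [4, 0, 32, 0] -> [4, 32, 0, 0]

Answer: 64  0  0  0
16  0  0  0
 4  0  0  0
 4 32  0  0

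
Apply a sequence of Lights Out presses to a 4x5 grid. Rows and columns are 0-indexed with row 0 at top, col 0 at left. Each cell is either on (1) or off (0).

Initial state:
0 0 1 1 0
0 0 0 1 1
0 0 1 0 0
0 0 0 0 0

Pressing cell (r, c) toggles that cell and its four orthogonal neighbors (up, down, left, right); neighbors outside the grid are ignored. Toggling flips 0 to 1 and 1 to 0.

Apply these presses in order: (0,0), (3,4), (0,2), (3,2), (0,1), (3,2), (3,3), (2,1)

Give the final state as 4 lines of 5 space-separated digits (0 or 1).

After press 1 at (0,0):
1 1 1 1 0
1 0 0 1 1
0 0 1 0 0
0 0 0 0 0

After press 2 at (3,4):
1 1 1 1 0
1 0 0 1 1
0 0 1 0 1
0 0 0 1 1

After press 3 at (0,2):
1 0 0 0 0
1 0 1 1 1
0 0 1 0 1
0 0 0 1 1

After press 4 at (3,2):
1 0 0 0 0
1 0 1 1 1
0 0 0 0 1
0 1 1 0 1

After press 5 at (0,1):
0 1 1 0 0
1 1 1 1 1
0 0 0 0 1
0 1 1 0 1

After press 6 at (3,2):
0 1 1 0 0
1 1 1 1 1
0 0 1 0 1
0 0 0 1 1

After press 7 at (3,3):
0 1 1 0 0
1 1 1 1 1
0 0 1 1 1
0 0 1 0 0

After press 8 at (2,1):
0 1 1 0 0
1 0 1 1 1
1 1 0 1 1
0 1 1 0 0

Answer: 0 1 1 0 0
1 0 1 1 1
1 1 0 1 1
0 1 1 0 0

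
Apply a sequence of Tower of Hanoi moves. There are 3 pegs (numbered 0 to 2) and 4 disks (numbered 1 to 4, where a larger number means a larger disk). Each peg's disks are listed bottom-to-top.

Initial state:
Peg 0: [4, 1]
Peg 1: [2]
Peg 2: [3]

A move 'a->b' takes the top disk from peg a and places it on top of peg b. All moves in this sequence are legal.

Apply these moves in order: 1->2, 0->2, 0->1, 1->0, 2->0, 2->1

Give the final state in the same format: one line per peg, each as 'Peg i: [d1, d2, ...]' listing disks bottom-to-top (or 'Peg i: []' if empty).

Answer: Peg 0: [4, 1]
Peg 1: [2]
Peg 2: [3]

Derivation:
After move 1 (1->2):
Peg 0: [4, 1]
Peg 1: []
Peg 2: [3, 2]

After move 2 (0->2):
Peg 0: [4]
Peg 1: []
Peg 2: [3, 2, 1]

After move 3 (0->1):
Peg 0: []
Peg 1: [4]
Peg 2: [3, 2, 1]

After move 4 (1->0):
Peg 0: [4]
Peg 1: []
Peg 2: [3, 2, 1]

After move 5 (2->0):
Peg 0: [4, 1]
Peg 1: []
Peg 2: [3, 2]

After move 6 (2->1):
Peg 0: [4, 1]
Peg 1: [2]
Peg 2: [3]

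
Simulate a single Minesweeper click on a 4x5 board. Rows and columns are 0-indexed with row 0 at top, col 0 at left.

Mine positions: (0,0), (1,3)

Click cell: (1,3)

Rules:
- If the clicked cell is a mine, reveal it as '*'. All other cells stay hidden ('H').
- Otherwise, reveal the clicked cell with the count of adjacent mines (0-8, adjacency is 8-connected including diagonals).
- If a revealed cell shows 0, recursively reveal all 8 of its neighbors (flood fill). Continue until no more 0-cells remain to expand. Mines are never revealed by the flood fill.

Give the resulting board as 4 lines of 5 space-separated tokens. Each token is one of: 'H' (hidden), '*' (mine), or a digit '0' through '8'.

H H H H H
H H H * H
H H H H H
H H H H H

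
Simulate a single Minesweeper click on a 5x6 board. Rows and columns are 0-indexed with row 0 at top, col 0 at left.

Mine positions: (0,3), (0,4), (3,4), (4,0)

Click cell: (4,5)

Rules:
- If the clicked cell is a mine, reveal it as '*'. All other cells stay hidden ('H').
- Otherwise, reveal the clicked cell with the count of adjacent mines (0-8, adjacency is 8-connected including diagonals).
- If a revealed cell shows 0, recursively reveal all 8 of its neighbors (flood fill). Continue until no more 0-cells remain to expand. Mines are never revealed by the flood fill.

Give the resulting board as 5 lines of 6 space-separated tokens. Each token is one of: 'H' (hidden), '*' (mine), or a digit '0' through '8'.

H H H H H H
H H H H H H
H H H H H H
H H H H H H
H H H H H 1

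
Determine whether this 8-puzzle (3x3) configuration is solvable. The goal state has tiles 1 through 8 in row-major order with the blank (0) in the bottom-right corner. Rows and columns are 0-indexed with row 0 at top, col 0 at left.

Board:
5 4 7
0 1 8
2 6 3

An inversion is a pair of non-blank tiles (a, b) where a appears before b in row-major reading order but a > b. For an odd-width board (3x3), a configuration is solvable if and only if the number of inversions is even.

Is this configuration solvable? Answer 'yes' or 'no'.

Answer: no

Derivation:
Inversions (pairs i<j in row-major order where tile[i] > tile[j] > 0): 15
15 is odd, so the puzzle is not solvable.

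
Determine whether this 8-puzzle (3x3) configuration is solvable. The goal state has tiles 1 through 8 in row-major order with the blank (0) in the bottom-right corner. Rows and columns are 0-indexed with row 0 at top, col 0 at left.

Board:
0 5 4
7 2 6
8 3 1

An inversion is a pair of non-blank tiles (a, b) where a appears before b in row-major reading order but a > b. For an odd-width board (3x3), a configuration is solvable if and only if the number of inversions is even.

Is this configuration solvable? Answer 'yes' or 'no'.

Answer: no

Derivation:
Inversions (pairs i<j in row-major order where tile[i] > tile[j] > 0): 17
17 is odd, so the puzzle is not solvable.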